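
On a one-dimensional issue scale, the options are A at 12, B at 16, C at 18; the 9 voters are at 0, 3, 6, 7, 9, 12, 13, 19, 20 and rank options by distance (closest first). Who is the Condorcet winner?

With single-peaked preferences on a line, the Condorcet winner is the candidate closest to the median voter.
The median voter (position 9) is closest to A at 12.
Check: A vs B — voters closer to A: 7 of 9.

A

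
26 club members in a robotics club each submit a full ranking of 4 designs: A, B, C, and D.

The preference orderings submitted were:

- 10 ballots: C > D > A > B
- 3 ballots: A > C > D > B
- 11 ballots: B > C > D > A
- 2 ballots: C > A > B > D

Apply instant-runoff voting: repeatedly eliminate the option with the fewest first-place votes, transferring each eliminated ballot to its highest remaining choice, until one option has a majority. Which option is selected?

Round 1: C 12, B 11, A 3, D 0. D has the fewest and is eliminated.
Round 2: C 12, B 11, A 3. A has the fewest and is eliminated.
Round 3: C 15, B 11. C has a majority.

C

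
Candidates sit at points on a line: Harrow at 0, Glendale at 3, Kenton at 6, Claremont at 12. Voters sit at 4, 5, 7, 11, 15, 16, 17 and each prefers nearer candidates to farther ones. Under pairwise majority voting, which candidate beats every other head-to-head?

With single-peaked preferences on a line, the Condorcet winner is the candidate closest to the median voter.
The median voter (position 11) is closest to Claremont at 12.
Check: Claremont vs Glendale — voters closer to Claremont: 4 of 7.

Claremont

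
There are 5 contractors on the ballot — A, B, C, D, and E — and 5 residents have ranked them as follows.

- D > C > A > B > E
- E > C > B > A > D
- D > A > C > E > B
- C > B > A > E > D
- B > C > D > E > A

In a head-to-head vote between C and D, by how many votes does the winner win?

1

Ballots ranking C above D: 3.
Ballots ranking D above C: 2.
C wins 3–2, a margin of 1.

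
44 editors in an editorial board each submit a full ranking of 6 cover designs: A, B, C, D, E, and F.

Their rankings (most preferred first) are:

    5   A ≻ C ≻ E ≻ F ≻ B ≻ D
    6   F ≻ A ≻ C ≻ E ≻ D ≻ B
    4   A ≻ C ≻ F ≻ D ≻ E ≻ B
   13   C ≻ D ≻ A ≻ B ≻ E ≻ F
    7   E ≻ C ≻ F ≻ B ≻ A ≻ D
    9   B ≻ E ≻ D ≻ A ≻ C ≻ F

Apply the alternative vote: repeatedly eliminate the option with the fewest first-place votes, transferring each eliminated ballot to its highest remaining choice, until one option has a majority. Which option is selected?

A

Round 1: C 13, A 9, B 9, E 7, F 6, D 0. D has the fewest and is eliminated.
Round 2: C 13, A 9, B 9, E 7, F 6. F has the fewest and is eliminated.
Round 3: A 15, C 13, B 9, E 7. E has the fewest and is eliminated.
Round 4: C 20, A 15, B 9. B has the fewest and is eliminated.
Round 5: A 24, C 20. A has a majority.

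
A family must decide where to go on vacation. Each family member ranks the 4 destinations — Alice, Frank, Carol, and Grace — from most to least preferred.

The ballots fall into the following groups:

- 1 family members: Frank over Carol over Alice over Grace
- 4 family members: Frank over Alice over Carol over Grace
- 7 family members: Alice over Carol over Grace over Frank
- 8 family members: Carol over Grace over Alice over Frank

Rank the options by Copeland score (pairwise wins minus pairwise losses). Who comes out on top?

Alice

Pairwise results:
  Alice vs Frank: Alice wins 15–5.
  Alice vs Carol: Alice wins 11–9.
  Alice vs Grace: Alice wins 12–8.
  Frank vs Carol: Carol wins 15–5.
  Frank vs Grace: Grace wins 15–5.
  Carol vs Grace: Carol wins 20–0.
Copeland scores (wins − losses):
  Alice: 3 − 0 = 3
  Frank: 0 − 3 = -3
  Carol: 2 − 1 = 1
  Grace: 1 − 2 = -1
Alice has the best Copeland score.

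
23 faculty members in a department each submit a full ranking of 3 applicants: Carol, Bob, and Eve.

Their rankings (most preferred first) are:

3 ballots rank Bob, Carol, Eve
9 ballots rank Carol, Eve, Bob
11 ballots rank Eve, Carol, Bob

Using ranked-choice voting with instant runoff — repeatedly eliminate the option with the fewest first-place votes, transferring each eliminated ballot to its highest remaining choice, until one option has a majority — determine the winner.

Carol

Round 1: Eve 11, Carol 9, Bob 3. Bob has the fewest and is eliminated.
Round 2: Carol 12, Eve 11. Carol has a majority.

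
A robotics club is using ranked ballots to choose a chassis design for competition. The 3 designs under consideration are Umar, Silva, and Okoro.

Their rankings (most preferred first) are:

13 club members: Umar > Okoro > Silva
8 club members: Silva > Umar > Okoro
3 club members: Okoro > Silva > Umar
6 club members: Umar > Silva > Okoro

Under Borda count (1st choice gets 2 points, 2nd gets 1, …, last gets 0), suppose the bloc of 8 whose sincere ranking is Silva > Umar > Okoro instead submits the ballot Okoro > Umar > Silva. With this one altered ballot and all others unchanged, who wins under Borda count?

Umar

Borda totals with the altered ballot: Umar 46, Silva 9, Okoro 35.
The winner is unchanged: still Umar.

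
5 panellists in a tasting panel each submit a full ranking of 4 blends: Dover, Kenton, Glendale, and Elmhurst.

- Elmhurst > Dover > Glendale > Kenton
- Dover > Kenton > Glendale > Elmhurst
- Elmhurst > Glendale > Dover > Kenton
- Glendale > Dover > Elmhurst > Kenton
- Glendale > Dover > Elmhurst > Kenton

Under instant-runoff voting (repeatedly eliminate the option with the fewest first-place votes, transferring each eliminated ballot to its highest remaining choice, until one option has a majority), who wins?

Glendale

Round 1: Glendale 2, Elmhurst 2, Dover 1, Kenton 0. Kenton has the fewest and is eliminated.
Round 2: Glendale 2, Elmhurst 2, Dover 1. Dover has the fewest and is eliminated.
Round 3: Glendale 3, Elmhurst 2. Glendale has a majority.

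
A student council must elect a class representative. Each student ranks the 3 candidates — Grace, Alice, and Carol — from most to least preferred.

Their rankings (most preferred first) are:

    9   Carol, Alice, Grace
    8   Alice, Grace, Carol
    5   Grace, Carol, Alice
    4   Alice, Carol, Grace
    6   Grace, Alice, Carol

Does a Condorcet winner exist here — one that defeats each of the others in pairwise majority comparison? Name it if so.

Alice

Head-to-head results (32 voters total):
Grace vs Alice: Alice wins 21–11.
Grace vs Carol: Grace wins 19–13.
Alice vs Carol: Alice wins 18–14.
Alice beats each rival — Grace (21–11), Carol (18–14) — so Alice is the Condorcet winner.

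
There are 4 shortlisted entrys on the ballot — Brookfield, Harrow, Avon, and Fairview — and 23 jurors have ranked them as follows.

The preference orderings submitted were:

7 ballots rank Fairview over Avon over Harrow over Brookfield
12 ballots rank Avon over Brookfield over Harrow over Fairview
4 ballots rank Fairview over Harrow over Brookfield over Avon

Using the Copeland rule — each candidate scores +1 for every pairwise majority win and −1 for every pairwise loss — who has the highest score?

Pairwise results:
  Brookfield vs Harrow: Brookfield wins 12–11.
  Brookfield vs Avon: Avon wins 19–4.
  Brookfield vs Fairview: Brookfield wins 12–11.
  Harrow vs Avon: Avon wins 19–4.
  Harrow vs Fairview: Harrow wins 12–11.
  Avon vs Fairview: Avon wins 12–11.
Copeland scores (wins − losses):
  Brookfield: 2 − 1 = 1
  Harrow: 1 − 2 = -1
  Avon: 3 − 0 = 3
  Fairview: 0 − 3 = -3
Avon has the best Copeland score.

Avon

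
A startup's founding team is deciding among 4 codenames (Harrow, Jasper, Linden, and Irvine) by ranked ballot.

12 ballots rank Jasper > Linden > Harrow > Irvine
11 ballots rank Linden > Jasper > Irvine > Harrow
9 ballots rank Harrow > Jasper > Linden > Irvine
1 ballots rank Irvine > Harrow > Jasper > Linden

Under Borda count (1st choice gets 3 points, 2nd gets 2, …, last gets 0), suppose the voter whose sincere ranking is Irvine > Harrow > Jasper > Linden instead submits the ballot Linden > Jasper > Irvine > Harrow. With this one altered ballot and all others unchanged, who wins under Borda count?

Jasper

Borda totals with the altered ballot: Harrow 39, Jasper 78, Linden 69, Irvine 12.
The winner is unchanged: still Jasper.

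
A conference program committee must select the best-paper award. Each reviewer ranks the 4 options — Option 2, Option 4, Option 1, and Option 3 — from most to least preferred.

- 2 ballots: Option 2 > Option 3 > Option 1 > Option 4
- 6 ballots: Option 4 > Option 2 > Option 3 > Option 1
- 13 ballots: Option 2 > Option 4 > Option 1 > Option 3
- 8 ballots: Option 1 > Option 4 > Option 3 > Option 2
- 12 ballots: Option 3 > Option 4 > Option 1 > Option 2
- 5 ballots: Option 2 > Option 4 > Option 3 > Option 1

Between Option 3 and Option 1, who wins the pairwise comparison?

Option 3

Ballots ranking Option 3 above Option 1: 2+6+12+5 = 25.
Ballots ranking Option 1 above Option 3: 13+8 = 21.
Option 3 wins the head-to-head, 25–21.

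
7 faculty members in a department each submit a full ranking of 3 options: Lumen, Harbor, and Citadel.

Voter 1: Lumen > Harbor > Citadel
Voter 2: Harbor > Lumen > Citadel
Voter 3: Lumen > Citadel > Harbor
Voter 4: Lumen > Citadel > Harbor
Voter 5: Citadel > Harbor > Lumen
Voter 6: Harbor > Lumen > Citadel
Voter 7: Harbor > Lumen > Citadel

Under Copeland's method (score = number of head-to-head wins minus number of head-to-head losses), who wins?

Pairwise results:
  Lumen vs Harbor: Harbor wins 4–3.
  Lumen vs Citadel: Lumen wins 6–1.
  Harbor vs Citadel: Harbor wins 4–3.
Copeland scores (wins − losses):
  Lumen: 1 − 1 = 0
  Harbor: 2 − 0 = 2
  Citadel: 0 − 2 = -2
Harbor has the best Copeland score.

Harbor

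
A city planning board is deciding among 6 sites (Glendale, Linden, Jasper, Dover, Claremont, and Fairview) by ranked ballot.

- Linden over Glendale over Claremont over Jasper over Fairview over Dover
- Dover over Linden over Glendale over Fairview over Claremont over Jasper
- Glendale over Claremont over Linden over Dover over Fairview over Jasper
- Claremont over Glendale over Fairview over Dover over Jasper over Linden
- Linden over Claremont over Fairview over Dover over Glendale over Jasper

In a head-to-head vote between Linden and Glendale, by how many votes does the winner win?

Ballots ranking Linden above Glendale: 3.
Ballots ranking Glendale above Linden: 2.
Linden wins 3–2, a margin of 1.

1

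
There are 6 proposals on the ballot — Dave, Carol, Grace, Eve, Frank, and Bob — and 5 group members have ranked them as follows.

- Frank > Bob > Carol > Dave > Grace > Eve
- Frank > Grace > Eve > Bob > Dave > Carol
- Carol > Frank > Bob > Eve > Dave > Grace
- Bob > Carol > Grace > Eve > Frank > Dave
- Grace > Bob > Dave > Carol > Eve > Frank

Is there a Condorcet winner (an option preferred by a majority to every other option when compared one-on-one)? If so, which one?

No Condorcet winner

Head-to-head results (5 voters total):
Dave vs Carol: Carol wins 3–2.
Dave vs Grace: Grace wins 3–2.
Dave vs Eve: Eve wins 3–2.
Dave vs Frank: Frank wins 4–1.
Dave vs Bob: Bob wins 5–0.
Carol vs Grace: Carol wins 3–2.
Carol vs Eve: Carol wins 4–1.
Carol vs Frank: Carol wins 3–2.
Carol vs Bob: Bob wins 4–1.
Grace vs Eve: Grace wins 4–1.
Grace vs Frank: Frank wins 3–2.
Grace vs Bob: Bob wins 3–2.
Eve vs Frank: Frank wins 3–2.
Eve vs Bob: Bob wins 4–1.
Frank vs Bob: Frank wins 3–2.
No candidate beats all others: Carol beats Frank beats Bob beats Carol, a majority cycle.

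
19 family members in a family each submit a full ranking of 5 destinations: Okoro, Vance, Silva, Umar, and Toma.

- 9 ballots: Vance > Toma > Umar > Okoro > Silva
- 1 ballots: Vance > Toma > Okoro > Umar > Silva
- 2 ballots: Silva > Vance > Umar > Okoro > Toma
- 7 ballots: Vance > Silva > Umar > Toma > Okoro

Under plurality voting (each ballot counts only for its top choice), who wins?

Vance

First-place vote totals:
  Okoro: 0
  Vance: 17
  Silva: 2
  Umar: 0
  Toma: 0
Vance has the most first-place votes.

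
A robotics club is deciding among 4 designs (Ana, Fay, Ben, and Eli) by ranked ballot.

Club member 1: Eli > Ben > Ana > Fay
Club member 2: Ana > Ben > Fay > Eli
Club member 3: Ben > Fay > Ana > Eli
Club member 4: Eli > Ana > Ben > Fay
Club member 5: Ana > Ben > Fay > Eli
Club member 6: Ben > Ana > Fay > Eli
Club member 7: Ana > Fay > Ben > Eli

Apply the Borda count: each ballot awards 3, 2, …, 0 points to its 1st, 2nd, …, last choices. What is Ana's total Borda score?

Borda scores:
  Ana: 1 + 3 + 1 + 2 + 3 + 2 + 3 = 15
  Fay: 0 + 1 + 2 + 0 + 1 + 1 + 2 = 7
  Ben: 2 + 2 + 3 + 1 + 2 + 3 + 1 = 14
  Eli: 3 + 0 + 0 + 3 + 0 + 0 + 0 = 6

15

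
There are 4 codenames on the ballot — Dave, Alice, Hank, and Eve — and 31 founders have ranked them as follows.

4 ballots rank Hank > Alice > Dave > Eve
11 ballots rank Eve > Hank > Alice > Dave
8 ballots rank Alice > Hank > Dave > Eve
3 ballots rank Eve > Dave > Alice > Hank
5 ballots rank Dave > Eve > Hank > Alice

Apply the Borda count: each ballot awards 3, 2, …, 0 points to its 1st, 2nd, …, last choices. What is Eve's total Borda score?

Borda scores:
  Dave: 4·1 + 11·0 + 8·1 + 3·2 + 5·3 = 33
  Alice: 4·2 + 11·1 + 8·3 + 3·1 + 5·0 = 46
  Hank: 4·3 + 11·2 + 8·2 + 3·0 + 5·1 = 55
  Eve: 4·0 + 11·3 + 8·0 + 3·3 + 5·2 = 52

52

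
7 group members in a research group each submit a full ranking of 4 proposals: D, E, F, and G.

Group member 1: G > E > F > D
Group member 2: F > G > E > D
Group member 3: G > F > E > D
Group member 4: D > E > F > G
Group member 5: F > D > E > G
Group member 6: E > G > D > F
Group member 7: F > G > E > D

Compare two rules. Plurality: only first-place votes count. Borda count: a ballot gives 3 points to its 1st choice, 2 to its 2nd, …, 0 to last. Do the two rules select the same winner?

Plurality first-place counts: D 1, E 1, F 3, G 2 → F.
Borda totals: D 6, E 11, F 13, G 12 → F.
The two rules agree on F.

Yes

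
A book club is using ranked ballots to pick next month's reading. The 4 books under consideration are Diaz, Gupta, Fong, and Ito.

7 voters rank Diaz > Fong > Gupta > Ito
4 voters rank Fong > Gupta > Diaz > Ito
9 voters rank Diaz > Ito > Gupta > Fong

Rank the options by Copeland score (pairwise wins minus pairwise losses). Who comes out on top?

Pairwise results:
  Diaz vs Gupta: Diaz wins 16–4.
  Diaz vs Fong: Diaz wins 16–4.
  Diaz vs Ito: Diaz wins 20–0.
  Gupta vs Fong: Fong wins 11–9.
  Gupta vs Ito: Gupta wins 11–9.
  Fong vs Ito: Fong wins 11–9.
Copeland scores (wins − losses):
  Diaz: 3 − 0 = 3
  Gupta: 1 − 2 = -1
  Fong: 2 − 1 = 1
  Ito: 0 − 3 = -3
Diaz has the best Copeland score.

Diaz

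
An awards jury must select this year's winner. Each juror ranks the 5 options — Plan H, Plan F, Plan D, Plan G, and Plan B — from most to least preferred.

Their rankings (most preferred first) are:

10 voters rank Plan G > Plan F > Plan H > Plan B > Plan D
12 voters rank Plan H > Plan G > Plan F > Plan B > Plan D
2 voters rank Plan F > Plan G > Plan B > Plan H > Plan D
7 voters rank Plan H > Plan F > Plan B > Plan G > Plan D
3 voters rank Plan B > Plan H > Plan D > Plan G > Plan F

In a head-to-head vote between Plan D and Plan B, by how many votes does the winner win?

Ballots ranking Plan D above Plan B: 0.
Ballots ranking Plan B above Plan D: 10+12+2+7+3 = 34.
Plan B wins 34–0, a margin of 34.

34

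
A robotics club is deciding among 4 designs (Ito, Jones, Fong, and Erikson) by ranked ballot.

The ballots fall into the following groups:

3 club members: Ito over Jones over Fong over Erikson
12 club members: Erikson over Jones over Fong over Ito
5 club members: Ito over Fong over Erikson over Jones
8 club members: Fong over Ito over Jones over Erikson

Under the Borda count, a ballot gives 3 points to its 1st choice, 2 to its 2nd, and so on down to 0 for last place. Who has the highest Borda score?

Fong

Borda scores:
  Ito: 3·3 + 12·0 + 5·3 + 8·2 = 40
  Jones: 3·2 + 12·2 + 5·0 + 8·1 = 38
  Fong: 3·1 + 12·1 + 5·2 + 8·3 = 49
  Erikson: 3·0 + 12·3 + 5·1 + 8·0 = 41
Fong has the highest total.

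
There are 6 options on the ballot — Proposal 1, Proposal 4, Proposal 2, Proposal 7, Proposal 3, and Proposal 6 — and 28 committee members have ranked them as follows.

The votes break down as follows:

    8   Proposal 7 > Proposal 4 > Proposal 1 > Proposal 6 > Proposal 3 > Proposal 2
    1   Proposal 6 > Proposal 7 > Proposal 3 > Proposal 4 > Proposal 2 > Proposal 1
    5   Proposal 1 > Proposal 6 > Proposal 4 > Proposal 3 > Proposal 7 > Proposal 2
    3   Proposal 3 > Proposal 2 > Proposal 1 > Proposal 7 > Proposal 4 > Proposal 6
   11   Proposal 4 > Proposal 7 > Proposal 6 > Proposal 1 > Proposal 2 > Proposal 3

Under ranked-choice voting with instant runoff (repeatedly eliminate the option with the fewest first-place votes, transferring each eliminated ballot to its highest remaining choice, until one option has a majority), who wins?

Proposal 4

Round 1: Proposal 4 11, Proposal 7 8, Proposal 1 5, Proposal 3 3, Proposal 6 1, Proposal 2 0. Proposal 2 has the fewest and is eliminated.
Round 2: Proposal 4 11, Proposal 7 8, Proposal 1 5, Proposal 3 3, Proposal 6 1. Proposal 6 has the fewest and is eliminated.
Round 3: Proposal 4 11, Proposal 7 9, Proposal 1 5, Proposal 3 3. Proposal 3 has the fewest and is eliminated.
Round 4: Proposal 4 11, Proposal 7 9, Proposal 1 8. Proposal 1 has the fewest and is eliminated.
Round 5: Proposal 4 16, Proposal 7 12. Proposal 4 has a majority.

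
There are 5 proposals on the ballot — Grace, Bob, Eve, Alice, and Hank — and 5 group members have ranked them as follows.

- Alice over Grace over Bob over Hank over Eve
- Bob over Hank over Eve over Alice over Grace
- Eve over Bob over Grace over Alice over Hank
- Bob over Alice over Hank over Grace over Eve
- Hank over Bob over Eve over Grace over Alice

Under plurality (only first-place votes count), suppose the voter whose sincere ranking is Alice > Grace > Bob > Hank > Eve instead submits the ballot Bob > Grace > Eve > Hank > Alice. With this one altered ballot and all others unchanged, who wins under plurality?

Bob

First-place totals with the altered ballot: Grace 0, Bob 3, Eve 1, Alice 0, Hank 1.
The winner is unchanged: still Bob.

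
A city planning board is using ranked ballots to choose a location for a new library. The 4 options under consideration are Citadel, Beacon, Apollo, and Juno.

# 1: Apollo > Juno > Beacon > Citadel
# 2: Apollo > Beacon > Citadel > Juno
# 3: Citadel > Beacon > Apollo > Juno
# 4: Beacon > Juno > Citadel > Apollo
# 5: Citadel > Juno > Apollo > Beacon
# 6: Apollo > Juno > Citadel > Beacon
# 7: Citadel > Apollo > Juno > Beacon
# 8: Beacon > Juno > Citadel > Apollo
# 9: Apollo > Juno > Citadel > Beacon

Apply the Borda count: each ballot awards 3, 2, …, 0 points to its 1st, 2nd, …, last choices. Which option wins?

Apollo

Borda scores:
  Citadel: 0 + 1 + 3 + 1 + 3 + 1 + 3 + 1 + 1 = 14
  Beacon: 1 + 2 + 2 + 3 + 0 + 0 + 0 + 3 + 0 = 11
  Apollo: 3 + 3 + 1 + 0 + 1 + 3 + 2 + 0 + 3 = 16
  Juno: 2 + 0 + 0 + 2 + 2 + 2 + 1 + 2 + 2 = 13
Apollo has the highest total.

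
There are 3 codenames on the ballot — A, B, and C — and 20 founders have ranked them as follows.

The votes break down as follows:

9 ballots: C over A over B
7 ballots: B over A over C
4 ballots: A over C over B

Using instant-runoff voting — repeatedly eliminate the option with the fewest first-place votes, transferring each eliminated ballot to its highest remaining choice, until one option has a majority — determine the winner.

Round 1: C 9, B 7, A 4. A has the fewest and is eliminated.
Round 2: C 13, B 7. C has a majority.

C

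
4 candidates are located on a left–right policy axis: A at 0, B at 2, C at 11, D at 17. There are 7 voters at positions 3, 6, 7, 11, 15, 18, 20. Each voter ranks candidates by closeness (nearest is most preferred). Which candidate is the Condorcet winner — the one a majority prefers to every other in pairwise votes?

C

With single-peaked preferences on a line, the Condorcet winner is the candidate closest to the median voter.
The median voter (position 11) is closest to C at 11.
Check: C vs B — voters closer to C: 5 of 7.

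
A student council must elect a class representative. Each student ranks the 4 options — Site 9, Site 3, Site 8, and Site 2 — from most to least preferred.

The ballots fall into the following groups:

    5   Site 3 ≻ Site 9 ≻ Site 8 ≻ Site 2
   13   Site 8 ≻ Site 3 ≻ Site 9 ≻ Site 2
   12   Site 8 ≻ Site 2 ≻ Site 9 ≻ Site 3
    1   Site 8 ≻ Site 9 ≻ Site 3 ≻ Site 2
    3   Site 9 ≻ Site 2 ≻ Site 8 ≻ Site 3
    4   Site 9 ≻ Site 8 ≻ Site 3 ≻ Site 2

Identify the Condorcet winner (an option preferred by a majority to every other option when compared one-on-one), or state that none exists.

Site 8

Head-to-head results (38 voters total):
Site 9 vs Site 3: Site 9 wins 20–18.
Site 9 vs Site 8: Site 8 wins 26–12.
Site 9 vs Site 2: Site 9 wins 26–12.
Site 3 vs Site 8: Site 8 wins 33–5.
Site 3 vs Site 2: Site 3 wins 23–15.
Site 8 vs Site 2: Site 8 wins 35–3.
Site 8 beats each rival — Site 9 (26–12), Site 3 (33–5), Site 2 (35–3) — so Site 8 is the Condorcet winner.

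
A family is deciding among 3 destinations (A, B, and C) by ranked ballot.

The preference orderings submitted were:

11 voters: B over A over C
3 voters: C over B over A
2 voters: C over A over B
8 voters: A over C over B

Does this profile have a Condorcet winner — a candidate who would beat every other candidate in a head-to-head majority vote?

No

Head-to-head results (24 voters total):
A vs B: B wins 14–10.
A vs C: A wins 19–5.
B vs C: C wins 13–11.
No candidate beats all others: A beats C beats B beats A, a majority cycle.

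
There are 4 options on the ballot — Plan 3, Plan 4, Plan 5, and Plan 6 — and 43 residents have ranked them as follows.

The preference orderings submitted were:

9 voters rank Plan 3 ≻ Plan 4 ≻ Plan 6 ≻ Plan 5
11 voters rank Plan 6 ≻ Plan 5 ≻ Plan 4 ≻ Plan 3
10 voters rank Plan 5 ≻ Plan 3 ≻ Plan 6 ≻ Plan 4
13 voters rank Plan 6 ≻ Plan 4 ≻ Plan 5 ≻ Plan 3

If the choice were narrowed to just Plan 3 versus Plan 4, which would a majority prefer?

Ballots ranking Plan 3 above Plan 4: 9+10 = 19.
Ballots ranking Plan 4 above Plan 3: 11+13 = 24.
Plan 4 wins the head-to-head, 24–19.

Plan 4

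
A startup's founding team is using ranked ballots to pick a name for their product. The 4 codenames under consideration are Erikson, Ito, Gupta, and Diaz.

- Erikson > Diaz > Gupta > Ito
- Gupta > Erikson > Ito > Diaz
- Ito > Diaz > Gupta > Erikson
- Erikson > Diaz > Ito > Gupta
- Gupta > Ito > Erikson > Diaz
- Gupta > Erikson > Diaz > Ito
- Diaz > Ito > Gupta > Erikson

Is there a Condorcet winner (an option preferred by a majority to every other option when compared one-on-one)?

No

Head-to-head results (7 voters total):
Erikson vs Ito: Erikson wins 4–3.
Erikson vs Gupta: Gupta wins 5–2.
Erikson vs Diaz: Erikson wins 5–2.
Ito vs Gupta: Gupta wins 4–3.
Ito vs Diaz: Diaz wins 4–3.
Gupta vs Diaz: Diaz wins 4–3.
No candidate beats all others: Erikson beats Diaz beats Gupta beats Erikson, a majority cycle.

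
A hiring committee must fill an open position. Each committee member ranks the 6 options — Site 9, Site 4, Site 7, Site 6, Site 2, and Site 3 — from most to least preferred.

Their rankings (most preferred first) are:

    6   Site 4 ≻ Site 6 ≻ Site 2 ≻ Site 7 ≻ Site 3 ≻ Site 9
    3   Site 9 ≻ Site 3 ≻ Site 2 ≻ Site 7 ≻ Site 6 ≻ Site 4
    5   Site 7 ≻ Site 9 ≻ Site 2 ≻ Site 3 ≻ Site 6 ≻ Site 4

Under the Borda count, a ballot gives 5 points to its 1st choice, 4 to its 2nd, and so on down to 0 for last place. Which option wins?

Site 7

Borda scores:
  Site 9: 6·0 + 3·5 + 5·4 = 35
  Site 4: 6·5 + 3·0 + 5·0 = 30
  Site 7: 6·2 + 3·2 + 5·5 = 43
  Site 6: 6·4 + 3·1 + 5·1 = 32
  Site 2: 6·3 + 3·3 + 5·3 = 42
  Site 3: 6·1 + 3·4 + 5·2 = 28
Site 7 has the highest total.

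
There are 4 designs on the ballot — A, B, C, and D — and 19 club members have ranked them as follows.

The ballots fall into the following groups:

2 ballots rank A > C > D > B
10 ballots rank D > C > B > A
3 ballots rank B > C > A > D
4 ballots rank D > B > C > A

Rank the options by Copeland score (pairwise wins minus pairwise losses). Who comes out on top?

D

Pairwise results:
  A vs B: B wins 17–2.
  A vs C: C wins 17–2.
  A vs D: D wins 14–5.
  B vs C: C wins 12–7.
  B vs D: D wins 16–3.
  C vs D: D wins 14–5.
Copeland scores (wins − losses):
  A: 0 − 3 = -3
  B: 1 − 2 = -1
  C: 2 − 1 = 1
  D: 3 − 0 = 3
D has the best Copeland score.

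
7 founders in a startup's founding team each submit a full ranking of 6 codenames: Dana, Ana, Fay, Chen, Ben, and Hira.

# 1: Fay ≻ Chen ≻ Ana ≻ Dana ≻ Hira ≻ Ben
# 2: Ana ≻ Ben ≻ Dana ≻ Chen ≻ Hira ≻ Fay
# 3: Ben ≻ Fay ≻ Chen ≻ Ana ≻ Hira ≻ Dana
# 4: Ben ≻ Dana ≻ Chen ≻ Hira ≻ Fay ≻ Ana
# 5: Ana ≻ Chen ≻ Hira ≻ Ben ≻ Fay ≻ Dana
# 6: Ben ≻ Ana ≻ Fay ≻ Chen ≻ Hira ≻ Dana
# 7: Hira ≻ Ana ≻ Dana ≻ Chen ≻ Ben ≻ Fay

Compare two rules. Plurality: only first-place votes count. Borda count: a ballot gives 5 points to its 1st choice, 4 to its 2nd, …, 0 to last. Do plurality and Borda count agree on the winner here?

No

Plurality first-place counts: Dana 0, Ana 2, Fay 1, Chen 0, Ben 3, Hira 1 → Ben.
Borda totals: Dana 12, Ana 23, Fay 14, Chen 20, Ben 22, Hira 14 → Ana.
The two rules disagree: plurality picks Ben, Borda picks Ana.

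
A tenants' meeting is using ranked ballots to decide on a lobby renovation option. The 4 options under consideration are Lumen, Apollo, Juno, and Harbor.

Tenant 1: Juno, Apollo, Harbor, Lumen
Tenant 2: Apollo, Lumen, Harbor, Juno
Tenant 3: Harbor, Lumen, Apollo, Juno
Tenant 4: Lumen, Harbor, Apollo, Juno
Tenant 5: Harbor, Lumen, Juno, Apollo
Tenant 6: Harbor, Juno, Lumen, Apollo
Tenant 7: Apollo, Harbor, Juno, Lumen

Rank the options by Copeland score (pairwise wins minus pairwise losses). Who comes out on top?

Harbor

Pairwise results:
  Lumen vs Apollo: Lumen wins 4–3.
  Lumen vs Juno: Lumen wins 4–3.
  Lumen vs Harbor: Harbor wins 5–2.
  Apollo vs Juno: Apollo wins 4–3.
  Apollo vs Harbor: Harbor wins 4–3.
  Juno vs Harbor: Harbor wins 6–1.
Copeland scores (wins − losses):
  Lumen: 2 − 1 = 1
  Apollo: 1 − 2 = -1
  Juno: 0 − 3 = -3
  Harbor: 3 − 0 = 3
Harbor has the best Copeland score.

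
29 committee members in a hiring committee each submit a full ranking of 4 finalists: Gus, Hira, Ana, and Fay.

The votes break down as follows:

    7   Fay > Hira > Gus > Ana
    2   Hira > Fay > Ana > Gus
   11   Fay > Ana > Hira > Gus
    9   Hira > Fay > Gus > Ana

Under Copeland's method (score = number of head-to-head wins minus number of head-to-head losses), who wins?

Pairwise results:
  Gus vs Hira: Hira wins 29–0.
  Gus vs Ana: Gus wins 16–13.
  Gus vs Fay: Fay wins 29–0.
  Hira vs Ana: Hira wins 18–11.
  Hira vs Fay: Fay wins 18–11.
  Ana vs Fay: Fay wins 29–0.
Copeland scores (wins − losses):
  Gus: 1 − 2 = -1
  Hira: 2 − 1 = 1
  Ana: 0 − 3 = -3
  Fay: 3 − 0 = 3
Fay has the best Copeland score.

Fay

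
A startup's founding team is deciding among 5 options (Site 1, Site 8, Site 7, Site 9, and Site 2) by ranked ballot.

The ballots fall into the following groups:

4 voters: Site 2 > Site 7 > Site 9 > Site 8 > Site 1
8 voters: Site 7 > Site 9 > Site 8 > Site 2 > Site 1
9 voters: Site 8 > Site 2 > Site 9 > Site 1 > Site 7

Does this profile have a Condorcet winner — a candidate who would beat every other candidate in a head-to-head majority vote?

No

Head-to-head results (21 voters total):
Site 1 vs Site 8: Site 8 wins 21–0.
Site 1 vs Site 7: Site 7 wins 12–9.
Site 1 vs Site 9: Site 9 wins 21–0.
Site 1 vs Site 2: Site 2 wins 21–0.
Site 8 vs Site 7: Site 7 wins 12–9.
Site 8 vs Site 9: Site 9 wins 12–9.
Site 8 vs Site 2: Site 8 wins 17–4.
Site 7 vs Site 9: Site 7 wins 12–9.
Site 7 vs Site 2: Site 2 wins 13–8.
Site 9 vs Site 2: Site 2 wins 13–8.
No candidate beats all others: Site 8 beats Site 2 beats Site 7 beats Site 8, a majority cycle.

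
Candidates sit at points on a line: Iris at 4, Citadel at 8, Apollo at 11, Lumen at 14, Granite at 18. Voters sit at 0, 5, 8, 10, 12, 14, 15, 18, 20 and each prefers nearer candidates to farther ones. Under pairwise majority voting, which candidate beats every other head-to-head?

Apollo

With single-peaked preferences on a line, the Condorcet winner is the candidate closest to the median voter.
The median voter (position 12) is closest to Apollo at 11.
Check: Apollo vs Iris — voters closer to Apollo: 7 of 9.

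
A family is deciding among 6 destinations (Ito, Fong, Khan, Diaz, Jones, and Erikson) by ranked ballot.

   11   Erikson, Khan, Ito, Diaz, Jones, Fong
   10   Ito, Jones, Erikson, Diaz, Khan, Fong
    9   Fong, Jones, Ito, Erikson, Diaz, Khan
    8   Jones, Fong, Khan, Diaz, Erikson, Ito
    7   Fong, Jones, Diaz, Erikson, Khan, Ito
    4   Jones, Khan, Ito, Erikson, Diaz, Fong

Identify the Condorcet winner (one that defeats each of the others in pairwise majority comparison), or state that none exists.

Head-to-head results (49 voters total):
Ito vs Fong: Ito wins 25–24.
Ito vs Khan: Khan wins 30–19.
Ito vs Diaz: Ito wins 34–15.
Ito vs Jones: Jones wins 28–21.
Ito vs Erikson: Erikson wins 26–23.
Fong vs Khan: Khan wins 25–24.
Fong vs Diaz: Diaz wins 25–24.
Fong vs Jones: Jones wins 33–16.
Fong vs Erikson: Erikson wins 25–24.
Khan vs Diaz: Diaz wins 26–23.
Khan vs Jones: Jones wins 38–11.
Khan vs Erikson: Erikson wins 37–12.
Diaz vs Jones: Jones wins 38–11.
Diaz vs Erikson: Erikson wins 34–15.
Jones vs Erikson: Jones wins 38–11.
Jones beats each rival — Ito (28–21), Fong (33–16), Khan (38–11), Diaz (38–11), Erikson (38–11) — so Jones is the Condorcet winner.

Jones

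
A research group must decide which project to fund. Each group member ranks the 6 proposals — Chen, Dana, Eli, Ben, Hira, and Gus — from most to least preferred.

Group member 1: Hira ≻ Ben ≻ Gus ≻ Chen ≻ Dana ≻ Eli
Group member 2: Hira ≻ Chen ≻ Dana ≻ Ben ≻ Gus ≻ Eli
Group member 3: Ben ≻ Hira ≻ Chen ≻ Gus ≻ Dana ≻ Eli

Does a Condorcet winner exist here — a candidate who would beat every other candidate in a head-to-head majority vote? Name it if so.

Hira

Head-to-head results (3 voters total):
Chen vs Dana: Chen wins 3–0.
Chen vs Eli: Chen wins 3–0.
Chen vs Ben: Ben wins 2–1.
Chen vs Hira: Hira wins 3–0.
Chen vs Gus: Chen wins 2–1.
Dana vs Eli: Dana wins 3–0.
Dana vs Ben: Ben wins 2–1.
Dana vs Hira: Hira wins 3–0.
Dana vs Gus: Gus wins 2–1.
Eli vs Ben: Ben wins 3–0.
Eli vs Hira: Hira wins 3–0.
Eli vs Gus: Gus wins 3–0.
Ben vs Hira: Hira wins 2–1.
Ben vs Gus: Ben wins 3–0.
Hira vs Gus: Hira wins 3–0.
Hira beats each rival — Chen (3–0), Dana (3–0), Eli (3–0), Ben (2–1), Gus (3–0) — so Hira is the Condorcet winner.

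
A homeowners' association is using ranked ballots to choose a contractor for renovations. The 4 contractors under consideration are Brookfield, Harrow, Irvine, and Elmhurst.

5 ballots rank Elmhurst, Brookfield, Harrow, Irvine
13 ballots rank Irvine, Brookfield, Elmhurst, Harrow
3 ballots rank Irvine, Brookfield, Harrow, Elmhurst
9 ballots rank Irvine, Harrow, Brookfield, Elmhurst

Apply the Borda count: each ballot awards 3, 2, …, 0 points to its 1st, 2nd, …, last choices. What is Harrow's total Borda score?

Borda scores:
  Brookfield: 5·2 + 13·2 + 3·2 + 9·1 = 51
  Harrow: 5·1 + 13·0 + 3·1 + 9·2 = 26
  Irvine: 5·0 + 13·3 + 3·3 + 9·3 = 75
  Elmhurst: 5·3 + 13·1 + 3·0 + 9·0 = 28

26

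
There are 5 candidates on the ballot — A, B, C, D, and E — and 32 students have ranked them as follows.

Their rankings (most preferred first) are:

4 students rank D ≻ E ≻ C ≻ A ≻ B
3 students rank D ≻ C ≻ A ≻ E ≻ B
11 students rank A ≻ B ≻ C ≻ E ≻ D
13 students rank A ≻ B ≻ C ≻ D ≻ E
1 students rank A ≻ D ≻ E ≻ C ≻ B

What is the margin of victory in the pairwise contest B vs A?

Ballots ranking B above A: 0.
Ballots ranking A above B: 4+3+11+13+1 = 32.
A wins 32–0, a margin of 32.

32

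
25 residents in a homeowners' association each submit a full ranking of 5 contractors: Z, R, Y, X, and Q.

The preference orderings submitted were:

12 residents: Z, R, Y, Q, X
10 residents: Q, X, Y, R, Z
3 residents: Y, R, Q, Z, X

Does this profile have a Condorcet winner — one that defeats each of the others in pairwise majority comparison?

Head-to-head results (25 voters total):
Z vs R: R wins 13–12.
Z vs Y: Y wins 13–12.
Z vs X: Z wins 15–10.
Z vs Q: Q wins 13–12.
R vs Y: Y wins 13–12.
R vs X: R wins 15–10.
R vs Q: R wins 15–10.
Y vs X: Y wins 15–10.
Y vs Q: Y wins 15–10.
X vs Q: Q wins 25–0.
Y beats each rival — Z (13–12), R (13–12), X (15–10), Q (15–10) — so Y is the Condorcet winner.

Yes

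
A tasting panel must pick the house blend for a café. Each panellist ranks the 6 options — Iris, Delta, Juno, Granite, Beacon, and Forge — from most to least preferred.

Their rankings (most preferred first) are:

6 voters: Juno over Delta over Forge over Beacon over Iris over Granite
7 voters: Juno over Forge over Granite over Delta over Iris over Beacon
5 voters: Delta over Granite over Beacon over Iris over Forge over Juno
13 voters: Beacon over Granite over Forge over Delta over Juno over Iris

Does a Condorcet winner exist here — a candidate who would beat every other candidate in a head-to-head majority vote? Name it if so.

No Condorcet winner

Head-to-head results (31 voters total):
Iris vs Delta: Delta wins 31–0.
Iris vs Juno: Juno wins 26–5.
Iris vs Granite: Granite wins 25–6.
Iris vs Beacon: Beacon wins 24–7.
Iris vs Forge: Forge wins 26–5.
Delta vs Juno: Delta wins 18–13.
Delta vs Granite: Granite wins 20–11.
Delta vs Beacon: Delta wins 18–13.
Delta vs Forge: Forge wins 20–11.
Juno vs Granite: Granite wins 18–13.
Juno vs Beacon: Beacon wins 18–13.
Juno vs Forge: Forge wins 18–13.
Granite vs Beacon: Beacon wins 19–12.
Granite vs Forge: Granite wins 18–13.
Beacon vs Forge: Beacon wins 18–13.
No candidate beats all others: Delta beats Beacon beats Granite beats Delta, a majority cycle.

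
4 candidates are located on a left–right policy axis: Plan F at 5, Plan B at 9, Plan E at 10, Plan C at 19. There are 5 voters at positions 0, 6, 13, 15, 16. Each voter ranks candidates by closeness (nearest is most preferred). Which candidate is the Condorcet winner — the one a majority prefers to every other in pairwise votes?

With single-peaked preferences on a line, the Condorcet winner is the candidate closest to the median voter.
The median voter (position 13) is closest to Plan E at 10.
Check: Plan E vs Plan F — voters closer to Plan E: 3 of 5.

Plan E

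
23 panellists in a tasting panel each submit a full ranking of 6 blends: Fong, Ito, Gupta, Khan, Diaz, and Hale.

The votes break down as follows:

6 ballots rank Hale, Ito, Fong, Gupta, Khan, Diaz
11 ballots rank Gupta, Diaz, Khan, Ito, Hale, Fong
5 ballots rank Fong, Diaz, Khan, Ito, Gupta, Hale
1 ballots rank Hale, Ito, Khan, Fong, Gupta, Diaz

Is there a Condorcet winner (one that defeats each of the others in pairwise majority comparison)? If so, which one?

Head-to-head results (23 voters total):
Fong vs Ito: Ito wins 18–5.
Fong vs Gupta: Fong wins 12–11.
Fong vs Khan: Khan wins 12–11.
Fong vs Diaz: Fong wins 12–11.
Fong vs Hale: Hale wins 18–5.
Ito vs Gupta: Ito wins 12–11.
Ito vs Khan: Khan wins 16–7.
Ito vs Diaz: Diaz wins 16–7.
Ito vs Hale: Ito wins 16–7.
Gupta vs Khan: Gupta wins 17–6.
Gupta vs Diaz: Gupta wins 18–5.
Gupta vs Hale: Gupta wins 16–7.
Khan vs Diaz: Diaz wins 16–7.
Khan vs Hale: Khan wins 16–7.
Diaz vs Hale: Diaz wins 16–7.
No candidate beats all others: Fong beats Diaz beats Ito beats Fong, a majority cycle.

No Condorcet winner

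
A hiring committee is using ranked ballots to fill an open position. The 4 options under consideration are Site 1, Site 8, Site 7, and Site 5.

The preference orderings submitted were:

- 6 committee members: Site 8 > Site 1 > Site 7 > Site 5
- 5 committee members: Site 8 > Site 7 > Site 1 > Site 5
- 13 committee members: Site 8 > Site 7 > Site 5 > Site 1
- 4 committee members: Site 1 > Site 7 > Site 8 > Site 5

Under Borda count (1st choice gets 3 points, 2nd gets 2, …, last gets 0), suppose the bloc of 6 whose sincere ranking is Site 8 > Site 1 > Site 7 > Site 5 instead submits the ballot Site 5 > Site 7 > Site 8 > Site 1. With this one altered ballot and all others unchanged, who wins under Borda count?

Borda totals with the altered ballot: Site 1 17, Site 8 64, Site 7 56, Site 5 31.
The winner is unchanged: still Site 8.

Site 8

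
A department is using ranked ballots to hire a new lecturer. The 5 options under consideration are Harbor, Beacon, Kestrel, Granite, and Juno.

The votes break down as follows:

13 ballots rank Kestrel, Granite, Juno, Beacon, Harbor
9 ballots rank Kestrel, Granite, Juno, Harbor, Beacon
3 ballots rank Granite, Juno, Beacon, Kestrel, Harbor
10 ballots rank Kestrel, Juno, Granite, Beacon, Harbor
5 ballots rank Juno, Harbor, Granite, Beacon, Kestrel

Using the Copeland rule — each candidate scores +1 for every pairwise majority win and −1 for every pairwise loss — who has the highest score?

Pairwise results:
  Harbor vs Beacon: Beacon wins 26–14.
  Harbor vs Kestrel: Kestrel wins 35–5.
  Harbor vs Granite: Granite wins 35–5.
  Harbor vs Juno: Juno wins 40–0.
  Beacon vs Kestrel: Kestrel wins 32–8.
  Beacon vs Granite: Granite wins 40–0.
  Beacon vs Juno: Juno wins 40–0.
  Kestrel vs Granite: Kestrel wins 32–8.
  Kestrel vs Juno: Kestrel wins 32–8.
  Granite vs Juno: Granite wins 25–15.
Copeland scores (wins − losses):
  Harbor: 0 − 4 = -4
  Beacon: 1 − 3 = -2
  Kestrel: 4 − 0 = 4
  Granite: 3 − 1 = 2
  Juno: 2 − 2 = 0
Kestrel has the best Copeland score.

Kestrel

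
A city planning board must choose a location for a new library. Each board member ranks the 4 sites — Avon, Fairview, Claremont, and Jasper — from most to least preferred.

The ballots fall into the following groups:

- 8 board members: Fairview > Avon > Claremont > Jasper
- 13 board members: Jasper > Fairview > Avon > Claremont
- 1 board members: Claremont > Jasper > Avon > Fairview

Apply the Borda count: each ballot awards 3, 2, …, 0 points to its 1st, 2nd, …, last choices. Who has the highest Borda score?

Fairview

Borda scores:
  Avon: 8·2 + 13·1 + 1 = 30
  Fairview: 8·3 + 13·2 + 0 = 50
  Claremont: 8·1 + 13·0 + 3 = 11
  Jasper: 8·0 + 13·3 + 2 = 41
Fairview has the highest total.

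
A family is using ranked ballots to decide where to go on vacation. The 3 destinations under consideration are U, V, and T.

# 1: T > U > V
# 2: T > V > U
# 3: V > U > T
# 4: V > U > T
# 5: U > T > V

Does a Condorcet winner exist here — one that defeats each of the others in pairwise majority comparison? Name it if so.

Head-to-head results (5 voters total):
U vs V: V wins 3–2.
U vs T: U wins 3–2.
V vs T: T wins 3–2.
No candidate beats all others: U beats T beats V beats U, a majority cycle.

No Condorcet winner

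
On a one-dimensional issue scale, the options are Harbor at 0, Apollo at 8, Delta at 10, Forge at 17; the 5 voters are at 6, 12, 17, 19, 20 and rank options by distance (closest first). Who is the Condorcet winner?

Forge

With single-peaked preferences on a line, the Condorcet winner is the candidate closest to the median voter.
The median voter (position 17) is closest to Forge at 17.
Check: Forge vs Delta — voters closer to Forge: 3 of 5.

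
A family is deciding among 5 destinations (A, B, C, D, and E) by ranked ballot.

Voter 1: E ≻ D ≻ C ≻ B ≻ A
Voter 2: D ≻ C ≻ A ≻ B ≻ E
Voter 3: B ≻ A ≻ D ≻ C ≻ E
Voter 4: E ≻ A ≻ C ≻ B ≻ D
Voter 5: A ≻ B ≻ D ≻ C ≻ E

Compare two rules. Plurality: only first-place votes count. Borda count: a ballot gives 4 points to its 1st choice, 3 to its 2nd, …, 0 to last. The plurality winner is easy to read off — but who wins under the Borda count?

Plurality first-place counts: A 1, B 1, C 0, D 1, E 2 → E.
Borda totals: A 12, B 10, C 9, D 11, E 8 → A.

A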